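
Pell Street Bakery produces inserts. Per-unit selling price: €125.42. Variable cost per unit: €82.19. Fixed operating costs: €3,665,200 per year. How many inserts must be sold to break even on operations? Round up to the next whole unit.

Unit CM = price − variable cost = €125.42 − €82.19 = €43.23.
Break-even volume = fixed costs ÷ CM per unit = €3,665,200 ÷ €43.23 = 84,783.72, so 84,784 inserts.

84,784 inserts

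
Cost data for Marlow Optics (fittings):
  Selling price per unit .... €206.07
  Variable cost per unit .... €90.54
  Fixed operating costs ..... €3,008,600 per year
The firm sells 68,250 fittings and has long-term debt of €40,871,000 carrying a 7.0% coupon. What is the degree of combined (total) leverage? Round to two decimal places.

3.91

Contribution at this volume is 68,250 × €115.53 = €7,884,922.50.
Subtracting fixed costs: EBIT = €7,884,922.50 − €3,008,600 = €4,876,322.50. Interest = €2,860,970.00, so EBIT − I = €2,015,352.50.
DCL = contribution ÷ (EBIT − I) = €7,884,922.50 ÷ €2,015,352.50 = 3.9124.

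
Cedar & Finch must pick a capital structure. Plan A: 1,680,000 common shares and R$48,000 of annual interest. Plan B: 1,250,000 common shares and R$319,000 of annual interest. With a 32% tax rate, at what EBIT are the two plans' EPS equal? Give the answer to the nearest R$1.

R$1,106,791

At indifference, (EBIT − 48,000)(1 − t)/1,680,000 = (EBIT − 319,000)(1 − t)/1,250,000.
The (1 − t) factor cancels: (EBIT − 48,000) × 1,250,000 = (EBIT − 319,000) × 1,680,000.
Solving, EBIT = (319,000·1,680,000 − 48,000·1,250,000) / (1,680,000 − 1,250,000) = 475,920,000,000 / 430,000 = 1,106,790.70.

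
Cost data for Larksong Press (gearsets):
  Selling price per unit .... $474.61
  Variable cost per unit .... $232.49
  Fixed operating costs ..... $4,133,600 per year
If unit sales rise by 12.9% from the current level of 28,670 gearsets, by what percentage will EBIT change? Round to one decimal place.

Contribution at this volume is 28,670 × $242.12 = $6,941,580.40.
EBIT = $6,941,580.40 − $4,133,600 = $2,807,980.40.
Degree of operating leverage = $6,941,580.40 / $2,807,980.40 = 2.4721.
So EBIT moves 2.4721 × (+12.9%) = +31.9%.

+31.9%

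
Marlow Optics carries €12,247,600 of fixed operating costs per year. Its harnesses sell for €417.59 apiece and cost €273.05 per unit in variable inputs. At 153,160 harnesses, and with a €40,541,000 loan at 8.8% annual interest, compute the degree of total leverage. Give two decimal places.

3.50

At 153,160 units, contribution = 153,160 × €144.54 = €22,137,746.40.
Subtracting fixed costs: EBIT = €22,137,746.40 − €12,247,600 = €9,890,146.40. Interest = €3,567,608.00, so EBIT − I = €6,322,538.40.
DCL = contribution ÷ (EBIT − I) = €22,137,746.40 ÷ €6,322,538.40 = 3.5014.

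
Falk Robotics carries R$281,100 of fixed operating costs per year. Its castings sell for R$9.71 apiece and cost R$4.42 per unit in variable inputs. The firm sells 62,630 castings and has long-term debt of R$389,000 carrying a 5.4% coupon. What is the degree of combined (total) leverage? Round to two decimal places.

11.34

Contribution at this volume is 62,630 × R$5.29 = R$331,312.70.
Operating income = contribution − fixed costs = R$331,312.70 − R$281,100 = R$50,212.70. Interest = R$21,006.00, so EBIT − I = R$29,206.70.
Degree of total leverage = total CM / (EBIT − interest) = R$331,312.70 / R$29,206.70 = 11.3437.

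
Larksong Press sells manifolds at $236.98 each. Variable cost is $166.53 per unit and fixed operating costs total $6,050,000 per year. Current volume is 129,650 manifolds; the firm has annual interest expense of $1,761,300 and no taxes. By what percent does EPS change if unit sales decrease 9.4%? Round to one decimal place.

-64.9%

Contribution at this volume is 129,650 × $70.45 = $9,133,842.50.
Subtracting fixed costs: EBIT = $9,133,842.50 − $6,050,000 = $3,083,842.50.
After interest of $1,761,300.00, pre-tax earnings = $1,322,542.50.
Degree of combined leverage = contribution ÷ (EBIT − I) = $9,133,842.50 ÷ $1,322,542.50 = 6.9063.
%ΔEPS = DCL × %ΔSales = 6.9063 × -9.4% = -64.9%.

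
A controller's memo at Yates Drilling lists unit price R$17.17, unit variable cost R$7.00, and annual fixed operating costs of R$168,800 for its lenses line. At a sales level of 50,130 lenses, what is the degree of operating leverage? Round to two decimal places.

1.49

At 50,130 units, contribution = 50,130 × R$10.17 = R$509,822.10.
Operating income = contribution − fixed costs = R$509,822.10 − R$168,800 = R$341,022.10.
So DOL = total CM / EBIT = R$509,822.10 / R$341,022.10 = 1.4950.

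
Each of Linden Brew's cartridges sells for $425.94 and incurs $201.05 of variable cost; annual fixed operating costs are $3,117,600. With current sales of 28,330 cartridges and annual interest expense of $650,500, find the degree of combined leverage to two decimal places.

2.45

At 28,330 units, contribution = 28,330 × $224.89 = $6,371,133.70.
EBIT = $6,371,133.70 − $3,117,600 = $3,253,533.70. Interest = $650,500.00.
DOL = $6,371,133.70 ÷ $3,253,533.70 = 1.9582; DFL = $3,253,533.70 ÷ $2,603,033.70 = 1.2499.
DCL = DOL × DFL = 1.9582 × 1.2499 = 2.4476.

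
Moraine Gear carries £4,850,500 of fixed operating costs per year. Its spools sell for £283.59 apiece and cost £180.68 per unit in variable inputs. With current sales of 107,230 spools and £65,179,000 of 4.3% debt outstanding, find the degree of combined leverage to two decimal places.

Total contribution margin = 107,230 × £102.91 = £11,035,039.30.
EBIT = £11,035,039.30 − £4,850,500 = £6,184,539.30. Interest = £2,802,697.00.
DOL = £11,035,039.30 ÷ £6,184,539.30 = 1.7843; DFL = £6,184,539.30 ÷ £3,381,842.30 = 1.8287.
DCL = DOL × DFL = 1.7843 × 1.8287 = 3.2629.

3.26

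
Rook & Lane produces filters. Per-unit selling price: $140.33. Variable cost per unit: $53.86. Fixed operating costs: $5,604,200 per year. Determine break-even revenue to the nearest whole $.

$9,094,916

Contribution margin per unit = $140.33 − $53.86 = $86.47, a CM ratio of $86.47 ÷ $140.33 = 0.6162.
Break-even revenue = fixed costs × price ÷ CM = $5,604,200 × $140.33 ÷ $86.47 = $9,094,916.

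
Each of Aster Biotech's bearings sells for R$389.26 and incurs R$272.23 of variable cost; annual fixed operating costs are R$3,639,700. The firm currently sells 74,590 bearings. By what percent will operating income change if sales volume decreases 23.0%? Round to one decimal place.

At 74,590 units, contribution = 74,590 × R$117.03 = R$8,729,267.70.
Subtracting fixed costs: EBIT = R$8,729,267.70 − R$3,639,700 = R$5,089,567.70.
So DOL = total CM / EBIT = R$8,729,267.70 / R$5,089,567.70 = 1.7151.
So EBIT moves 1.7151 × (-23.0%) = -39.4%.

-39.4%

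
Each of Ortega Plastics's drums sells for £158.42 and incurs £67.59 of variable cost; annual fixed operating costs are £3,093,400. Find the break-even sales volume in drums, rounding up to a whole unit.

Contribution margin per unit = £158.42 − £67.59 = £90.83.
Break-even volume = fixed costs ÷ CM per unit = £3,093,400 ÷ £90.83 = 34,057.03, so 34,058 drums.

34,058 drums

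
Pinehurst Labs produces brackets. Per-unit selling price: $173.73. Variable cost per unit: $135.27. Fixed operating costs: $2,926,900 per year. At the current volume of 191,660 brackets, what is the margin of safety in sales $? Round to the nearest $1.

$20,075,814

Unit CM = price − variable cost = $173.73 − $135.27 = $38.46. Break-even units = $2,926,900 ÷ $38.46 = 76,102.44; break-even revenue = 76,102.44 × $173.73 = $13,221,277.61.
Actual sales revenue = 191,660 × $173.73 = $33,297,091.80.
Margin of safety = $33,297,091.80 − $13,221,277.61 = $20,075,814.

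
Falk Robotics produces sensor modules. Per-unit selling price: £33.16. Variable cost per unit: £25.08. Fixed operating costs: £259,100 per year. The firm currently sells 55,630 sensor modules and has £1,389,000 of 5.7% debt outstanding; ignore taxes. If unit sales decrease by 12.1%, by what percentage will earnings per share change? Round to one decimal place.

Contribution at this volume is 55,630 × £8.08 = £449,490.40.
Subtracting fixed costs: EBIT = £449,490.40 − £259,100 = £190,390.40.
Interest = £79,173.00, so EBIT − I = £111,217.40.
DCL = total CM / (EBIT − I) = £449,490.40 / £111,217.40 = 4.0415.
%ΔEPS = DCL × %ΔSales = 4.0415 × -12.1% = -48.9%.

-48.9%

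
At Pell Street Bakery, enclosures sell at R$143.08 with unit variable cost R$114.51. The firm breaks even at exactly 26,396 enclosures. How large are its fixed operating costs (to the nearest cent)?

Unit CM = price − variable cost = R$143.08 − R$114.51 = R$28.57.
Fixed costs = break-even units × CM = 26,396 × R$28.57 = R$754,133.72.

R$754,133.72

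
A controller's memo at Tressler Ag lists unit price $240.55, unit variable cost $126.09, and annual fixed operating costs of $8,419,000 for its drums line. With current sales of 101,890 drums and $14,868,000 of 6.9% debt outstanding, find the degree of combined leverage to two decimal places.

5.26

At 101,890 units, contribution = 101,890 × $114.46 = $11,662,329.40.
EBIT = $11,662,329.40 − $8,419,000 = $3,243,329.40. Interest = $1,025,892.00, so EBIT − I = $2,217,437.40.
DCL = contribution ÷ (EBIT − I) = $11,662,329.40 ÷ $2,217,437.40 = 5.2594.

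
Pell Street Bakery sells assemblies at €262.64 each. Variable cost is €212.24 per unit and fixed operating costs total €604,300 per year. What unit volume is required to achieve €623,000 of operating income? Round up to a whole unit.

Unit CM = price − variable cost = €262.64 − €212.24 = €50.40.
Required volume = (fixed costs + target profit) ÷ CM = (€604,300 + €623,000) ÷ €50.40 = 24,351.19, so 24,352 assemblies.

24,352 assemblies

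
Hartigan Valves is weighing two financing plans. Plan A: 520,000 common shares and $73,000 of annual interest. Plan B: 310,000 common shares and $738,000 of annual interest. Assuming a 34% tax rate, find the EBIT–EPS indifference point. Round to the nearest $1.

$1,719,667

Set EPS_A = EPS_B: (EBIT − $73,000)(1 − 0.34) ÷ 520,000 = (EBIT − $738,000)(1 − 0.34) ÷ 310,000.
The (1 − t) factor cancels: (EBIT − 73,000) × 310,000 = (EBIT − 738,000) × 520,000.
EBIT × (520,000 − 310,000) = 738,000 × 520,000 − 73,000 × 310,000 = 361,130,000,000, so EBIT = 361,130,000,000 ÷ 210,000 = 1,719,666.67.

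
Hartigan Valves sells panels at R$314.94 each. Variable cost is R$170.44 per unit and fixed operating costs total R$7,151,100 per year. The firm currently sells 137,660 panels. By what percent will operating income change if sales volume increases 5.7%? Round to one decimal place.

+8.9%

Contribution at this volume is 137,660 × R$144.50 = R$19,891,870.00.
EBIT = R$19,891,870.00 − R$7,151,100 = R$12,740,770.00.
DOL = contribution ÷ EBIT = R$19,891,870.00 ÷ R$12,740,770.00 = 1.5613.
Operating income changes by 1.5613 × +5.7% = +8.9%.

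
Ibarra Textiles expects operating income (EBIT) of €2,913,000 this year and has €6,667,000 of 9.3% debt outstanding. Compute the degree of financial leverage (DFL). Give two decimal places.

Interest = €620,031.00.
Degree of financial leverage = EBIT / (EBIT − interest) = €2,913,000 / €2,292,969.00 = 1.2704.

1.27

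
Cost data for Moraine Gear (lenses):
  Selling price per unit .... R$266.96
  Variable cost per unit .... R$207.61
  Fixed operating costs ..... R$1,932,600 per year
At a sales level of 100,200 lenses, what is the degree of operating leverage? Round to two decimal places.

1.48

Total contribution margin = 100,200 × R$59.35 = R$5,946,870.00.
EBIT = R$5,946,870.00 − R$1,932,600 = R$4,014,270.00.
Degree of operating leverage = R$5,946,870.00 / R$4,014,270.00 = 1.4814.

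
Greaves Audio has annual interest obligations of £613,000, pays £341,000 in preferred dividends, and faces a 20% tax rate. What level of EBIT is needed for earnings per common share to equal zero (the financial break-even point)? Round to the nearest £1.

Preferred dividends are paid after tax, so their pre-tax equivalent is £341,000 ÷ (1 − 0.20) = £426,250.00.
Financial break-even EBIT = interest + D_p ÷ (1 − t) = £613,000 + £426,250.00 = £1,039,250.00.

£1,039,250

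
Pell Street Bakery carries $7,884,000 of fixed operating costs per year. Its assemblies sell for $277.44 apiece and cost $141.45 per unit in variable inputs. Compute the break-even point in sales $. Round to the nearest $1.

CM per unit = $277.44 − $141.45 = $135.99; CM ratio = $135.99 / $277.44 = 0.4902.
Break-even revenue = fixed costs × price ÷ CM = $7,884,000 × $277.44 ÷ $135.99 = $16,084,543.

$16,084,543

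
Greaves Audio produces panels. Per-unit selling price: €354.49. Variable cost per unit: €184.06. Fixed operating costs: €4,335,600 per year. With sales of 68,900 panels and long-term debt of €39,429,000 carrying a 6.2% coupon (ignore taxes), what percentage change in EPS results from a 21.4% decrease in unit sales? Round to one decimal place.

-50.6%

Contribution at this volume is 68,900 × €170.43 = €11,742,627.00.
EBIT = €11,742,627.00 − €4,335,600 = €7,407,027.00.
Interest = €2,444,598.00, so EBIT − I = €4,962,429.00.
Degree of combined leverage = contribution ÷ (EBIT − I) = €11,742,627.00 ÷ €4,962,429.00 = 2.3663.
EPS therefore changes by 2.3663 × (-21.4%) = -50.6%.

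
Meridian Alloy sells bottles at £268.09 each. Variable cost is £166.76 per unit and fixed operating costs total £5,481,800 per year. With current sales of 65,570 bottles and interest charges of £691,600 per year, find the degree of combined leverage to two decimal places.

Contribution at this volume is 65,570 × £101.33 = £6,644,208.10.
Operating income = contribution − fixed costs = £6,644,208.10 − £5,481,800 = £1,162,408.10. Interest = £691,600.00, so EBIT − I = £470,808.10.
Degree of total leverage = total CM / (EBIT − interest) = £6,644,208.10 / £470,808.10 = 14.1123.

14.11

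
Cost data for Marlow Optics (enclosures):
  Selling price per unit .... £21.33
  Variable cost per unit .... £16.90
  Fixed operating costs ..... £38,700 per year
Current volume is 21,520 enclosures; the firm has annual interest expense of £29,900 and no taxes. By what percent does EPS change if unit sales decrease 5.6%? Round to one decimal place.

Contribution at this volume is 21,520 × £4.43 = £95,333.60.
EBIT = £95,333.60 − £38,700 = £56,633.60.
After interest of £29,900.00, pre-tax earnings = £26,733.60.
Degree of combined leverage = contribution ÷ (EBIT − I) = £95,333.60 ÷ £26,733.60 = 3.5661.
EPS therefore changes by 3.5661 × (-5.6%) = -20.0%.

-20.0%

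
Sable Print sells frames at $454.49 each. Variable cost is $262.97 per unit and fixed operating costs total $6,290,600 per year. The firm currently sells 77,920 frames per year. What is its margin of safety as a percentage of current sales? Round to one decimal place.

Contribution margin per unit = $454.49 − $262.97 = $191.52. Break-even units = $6,290,600 ÷ $191.52 = 32,845.66; break-even revenue = 32,845.66 × $454.49 = $14,928,022.11.
Actual sales revenue = 77,920 × $454.49 = $35,413,860.80.
Margin of safety = ($35,413,860.80 − $14,928,022.11) ÷ $35,413,860.80 = 57.8%.

57.8%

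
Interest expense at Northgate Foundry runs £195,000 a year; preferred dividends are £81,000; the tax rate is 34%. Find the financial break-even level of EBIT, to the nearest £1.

Preferred dividends are paid after tax, so their pre-tax equivalent is £81,000 ÷ (1 − 0.34) = £122,727.27.
Financial break-even EBIT = interest + D_p ÷ (1 − t) = £195,000 + £122,727.27 = £317,727.27.

£317,727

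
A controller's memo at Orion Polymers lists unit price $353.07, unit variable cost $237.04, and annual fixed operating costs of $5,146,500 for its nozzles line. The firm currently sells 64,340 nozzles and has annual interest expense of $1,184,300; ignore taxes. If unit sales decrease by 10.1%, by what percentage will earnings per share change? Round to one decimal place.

At 64,340 units, contribution = 64,340 × $116.03 = $7,465,370.20.
Operating income = contribution − fixed costs = $7,465,370.20 − $5,146,500 = $2,318,870.20.
Interest = $1,184,300.00, so EBIT − I = $1,134,570.20.
Degree of combined leverage = contribution ÷ (EBIT − I) = $7,465,370.20 ÷ $1,134,570.20 = 6.5799.
%ΔEPS = DCL × %ΔSales = 6.5799 × -10.1% = -66.5%.

-66.5%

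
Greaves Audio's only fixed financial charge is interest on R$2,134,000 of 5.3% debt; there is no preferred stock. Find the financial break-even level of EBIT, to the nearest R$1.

R$113,102

Annual interest = 5.3% × R$2,134,000 = R$113,102.00.
Without preferred stock the financial break-even is simply EBIT = interest = R$113,102.00.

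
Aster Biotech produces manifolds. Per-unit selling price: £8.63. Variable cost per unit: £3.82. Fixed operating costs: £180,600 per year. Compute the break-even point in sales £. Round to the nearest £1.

£324,029

Contribution margin per unit = £8.63 − £3.82 = £4.81, a CM ratio of £4.81 ÷ £8.63 = 0.5574.
Break-even revenue = fixed costs × price ÷ CM = £180,600 × £8.63 ÷ £4.81 = £324,029.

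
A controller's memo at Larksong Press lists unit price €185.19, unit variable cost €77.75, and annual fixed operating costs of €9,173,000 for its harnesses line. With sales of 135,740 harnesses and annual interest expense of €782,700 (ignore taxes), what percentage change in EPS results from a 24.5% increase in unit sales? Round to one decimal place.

Contribution at this volume is 135,740 × €107.44 = €14,583,905.60.
EBIT = €14,583,905.60 − €9,173,000 = €5,410,905.60.
Interest = €782,700.00, so EBIT − I = €4,628,205.60.
DCL = total CM / (EBIT − I) = €14,583,905.60 / €4,628,205.60 = 3.1511.
%ΔEPS = DCL × %ΔSales = 3.1511 × +24.5% = +77.2%.

+77.2%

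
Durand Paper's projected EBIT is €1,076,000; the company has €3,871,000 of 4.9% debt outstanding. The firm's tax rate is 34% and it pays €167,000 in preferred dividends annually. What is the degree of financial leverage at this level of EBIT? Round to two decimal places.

1.70

Interest = €189,679.00.
Pre-tax preferred-dividend burden = €167,000 ÷ (1 − 0.34) = €253,030.30.
DFL = EBIT ÷ [EBIT − I − D_p/(1−t)] = €1,076,000 ÷ [€1,076,000 − €189,679.00 − €253,030.30] = €1,076,000 ÷ €633,290.70 = 1.6991.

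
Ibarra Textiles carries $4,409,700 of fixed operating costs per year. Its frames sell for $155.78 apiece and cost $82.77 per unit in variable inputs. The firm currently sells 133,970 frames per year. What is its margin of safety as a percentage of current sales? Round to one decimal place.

Each unit contributes $155.78 − $82.77 = $73.01. Break-even units = $4,409,700 ÷ $73.01 = 60,398.58; break-even revenue = 60,398.58 × $155.78 = $9,408,890.10.
Current sales = 133,970 × $155.78 = $20,869,846.60.
Margin of safety = ($20,869,846.60 − $9,408,890.10) ÷ $20,869,846.60 = 54.9%.

54.9%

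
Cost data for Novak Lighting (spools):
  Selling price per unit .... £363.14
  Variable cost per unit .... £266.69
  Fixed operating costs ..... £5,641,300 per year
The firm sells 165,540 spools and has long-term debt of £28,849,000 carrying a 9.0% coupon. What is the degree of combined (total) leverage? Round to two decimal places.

2.07

At 165,540 units, contribution = 165,540 × £96.45 = £15,966,333.00.
Operating income = contribution − fixed costs = £15,966,333.00 − £5,641,300 = £10,325,033.00. Interest = £2,596,410.00, so EBIT − I = £7,728,623.00.
DCL = contribution ÷ (EBIT − I) = £15,966,333.00 ÷ £7,728,623.00 = 2.0659.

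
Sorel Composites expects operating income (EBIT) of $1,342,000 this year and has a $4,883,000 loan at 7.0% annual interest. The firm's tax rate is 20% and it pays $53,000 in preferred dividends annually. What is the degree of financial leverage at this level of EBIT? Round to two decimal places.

1.44

Interest = $341,810.00.
Pre-tax preferred-dividend burden = $53,000 ÷ (1 − 0.20) = $66,250.00.
DFL = EBIT ÷ [EBIT − I − D_p/(1−t)] = $1,342,000 ÷ [$1,342,000 − $341,810.00 − $66,250.00] = $1,342,000 ÷ $933,940.00 = 1.4369.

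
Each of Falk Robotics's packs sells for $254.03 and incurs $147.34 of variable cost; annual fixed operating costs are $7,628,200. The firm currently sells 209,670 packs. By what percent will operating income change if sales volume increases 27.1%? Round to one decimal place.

At 209,670 units, contribution = 209,670 × $106.69 = $22,369,692.30.
Subtracting fixed costs: EBIT = $22,369,692.30 − $7,628,200 = $14,741,492.30.
Degree of operating leverage = $22,369,692.30 / $14,741,492.30 = 1.5175.
%ΔEBIT = DOL × %ΔSales = 1.5175 × +27.1% = +41.1%.

+41.1%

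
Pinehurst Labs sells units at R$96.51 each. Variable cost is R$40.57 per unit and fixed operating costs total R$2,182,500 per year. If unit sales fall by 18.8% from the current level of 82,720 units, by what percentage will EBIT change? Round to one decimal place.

At 82,720 units, contribution = 82,720 × R$55.94 = R$4,627,356.80.
EBIT = R$4,627,356.80 − R$2,182,500 = R$2,444,856.80.
So DOL = total CM / EBIT = R$4,627,356.80 / R$2,444,856.80 = 1.8927.
%ΔEBIT = DOL × %ΔSales = 1.8927 × -18.8% = -35.6%.

-35.6%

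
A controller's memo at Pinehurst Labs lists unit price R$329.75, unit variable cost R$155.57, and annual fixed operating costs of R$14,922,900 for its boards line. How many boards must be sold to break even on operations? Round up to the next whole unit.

Contribution margin per unit = R$329.75 − R$155.57 = R$174.18.
Break-even Q = R$14,922,900 / R$174.18 = 85,675.16 → 85,676 boards.

85,676 boards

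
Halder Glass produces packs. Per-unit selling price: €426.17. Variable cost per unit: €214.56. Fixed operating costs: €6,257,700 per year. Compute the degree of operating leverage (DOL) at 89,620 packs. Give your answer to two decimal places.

1.49

Total contribution margin = 89,620 × €211.61 = €18,964,488.20.
Operating income = contribution − fixed costs = €18,964,488.20 − €6,257,700 = €12,706,788.20.
DOL = contribution ÷ EBIT = €18,964,488.20 ÷ €12,706,788.20 = 1.4925.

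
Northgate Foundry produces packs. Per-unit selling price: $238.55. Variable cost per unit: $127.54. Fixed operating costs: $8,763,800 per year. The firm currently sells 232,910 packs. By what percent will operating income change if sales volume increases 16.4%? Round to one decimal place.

+24.8%

Total contribution margin = 232,910 × $111.01 = $25,855,339.10.
EBIT = $25,855,339.10 − $8,763,800 = $17,091,539.10.
DOL = contribution ÷ EBIT = $25,855,339.10 ÷ $17,091,539.10 = 1.5128.
So EBIT moves 1.5128 × (+16.4%) = +24.8%.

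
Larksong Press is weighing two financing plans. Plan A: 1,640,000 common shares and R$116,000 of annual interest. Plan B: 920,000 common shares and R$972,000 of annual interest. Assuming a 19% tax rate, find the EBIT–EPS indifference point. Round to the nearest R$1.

R$2,065,778

At indifference, (EBIT − 116,000)(1 − t)/1,640,000 = (EBIT − 972,000)(1 − t)/920,000.
Cancelling (1 − t) and cross-multiplying: 920,000·(EBIT − 116,000) = 1,640,000·(EBIT − 972,000).
EBIT × (1,640,000 − 920,000) = 972,000 × 1,640,000 − 116,000 × 920,000 = 1,487,360,000,000, so EBIT = 1,487,360,000,000 ÷ 720,000 = 2,065,777.78.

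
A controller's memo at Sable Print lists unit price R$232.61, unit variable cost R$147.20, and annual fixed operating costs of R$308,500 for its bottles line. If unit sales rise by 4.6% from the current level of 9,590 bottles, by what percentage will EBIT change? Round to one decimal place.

+7.4%

Contribution at this volume is 9,590 × R$85.41 = R$819,081.90.
Operating income = contribution − fixed costs = R$819,081.90 − R$308,500 = R$510,581.90.
So DOL = total CM / EBIT = R$819,081.90 / R$510,581.90 = 1.6042.
%ΔEBIT = DOL × %ΔSales = 1.6042 × +4.6% = +7.4%.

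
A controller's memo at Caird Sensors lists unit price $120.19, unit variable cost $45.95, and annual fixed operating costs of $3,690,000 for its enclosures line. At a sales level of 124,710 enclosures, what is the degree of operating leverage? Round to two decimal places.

At 124,710 units, contribution = 124,710 × $74.24 = $9,258,470.40.
EBIT = $9,258,470.40 − $3,690,000 = $5,568,470.40.
So DOL = total CM / EBIT = $9,258,470.40 / $5,568,470.40 = 1.6627.

1.66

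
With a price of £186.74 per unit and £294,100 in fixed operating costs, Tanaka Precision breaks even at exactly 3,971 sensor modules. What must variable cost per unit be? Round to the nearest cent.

£112.68

At break-even, FC = Q × (P − VC), so P − VC = £294,100 ÷ 3,971 = £74.0619.
Variable cost per unit = £186.74 − £74.0619 = £112.68.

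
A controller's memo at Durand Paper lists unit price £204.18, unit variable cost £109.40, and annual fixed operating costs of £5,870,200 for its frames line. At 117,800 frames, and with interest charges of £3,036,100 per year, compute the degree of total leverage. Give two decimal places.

Contribution at this volume is 117,800 × £94.78 = £11,165,084.00.
Operating income = contribution − fixed costs = £11,165,084.00 − £5,870,200 = £5,294,884.00. Interest = £3,036,100.00.
DOL = £11,165,084.00 ÷ £5,294,884.00 = 2.1087; DFL = £5,294,884.00 ÷ £2,258,784.00 = 2.3441.
Combined leverage = 2.1087 × 2.3441 = 4.9430.

4.94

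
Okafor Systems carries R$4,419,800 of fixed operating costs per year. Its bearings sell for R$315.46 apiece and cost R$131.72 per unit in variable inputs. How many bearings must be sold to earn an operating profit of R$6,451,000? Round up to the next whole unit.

59,165 bearings

Each unit contributes R$315.46 − R$131.72 = R$183.74.
Need Q such that Q × R$183.74 − R$4,419,800 = R$6,451,000, i.e. Q = R$10,870,800 / R$183.74 = 59,164.04 → 59,165.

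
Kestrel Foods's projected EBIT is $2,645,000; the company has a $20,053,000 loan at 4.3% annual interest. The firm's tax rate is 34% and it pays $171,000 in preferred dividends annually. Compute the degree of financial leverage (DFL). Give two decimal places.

Interest = $862,279.00.
Pre-tax preferred-dividend burden = $171,000 ÷ (1 − 0.34) = $259,090.91.
DFL = EBIT ÷ [EBIT − I − D_p/(1−t)] = $2,645,000 ÷ [$2,645,000 − $862,279.00 − $259,090.91] = $2,645,000 ÷ $1,523,630.09 = 1.7360.

1.74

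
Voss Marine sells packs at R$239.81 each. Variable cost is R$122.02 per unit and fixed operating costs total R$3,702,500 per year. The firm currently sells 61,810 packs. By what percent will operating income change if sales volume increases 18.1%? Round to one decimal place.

+36.8%

Total contribution margin = 61,810 × R$117.79 = R$7,280,599.90.
Subtracting fixed costs: EBIT = R$7,280,599.90 − R$3,702,500 = R$3,578,099.90.
DOL = contribution ÷ EBIT = R$7,280,599.90 ÷ R$3,578,099.90 = 2.0348.
Operating income changes by 2.0348 × +18.1% = +36.8%.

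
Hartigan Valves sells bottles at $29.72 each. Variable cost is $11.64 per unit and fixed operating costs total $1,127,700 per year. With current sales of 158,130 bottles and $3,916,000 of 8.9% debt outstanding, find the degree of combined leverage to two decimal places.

At 158,130 units, contribution = 158,130 × $18.08 = $2,858,990.40.
Operating income = contribution − fixed costs = $2,858,990.40 − $1,127,700 = $1,731,290.40. Interest = $348,524.00, so EBIT − I = $1,382,766.40.
Degree of total leverage = total CM / (EBIT − interest) = $2,858,990.40 / $1,382,766.40 = 2.0676.

2.07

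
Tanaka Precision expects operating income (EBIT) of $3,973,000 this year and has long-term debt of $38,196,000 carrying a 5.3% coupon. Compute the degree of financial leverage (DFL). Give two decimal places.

Annual interest charges come to $2,024,388.00.
DFL = EBIT ÷ (EBIT − I) = $3,973,000 ÷ ($3,973,000 − $2,024,388.00) = $3,973,000 ÷ $1,948,612.00 = 2.0389.

2.04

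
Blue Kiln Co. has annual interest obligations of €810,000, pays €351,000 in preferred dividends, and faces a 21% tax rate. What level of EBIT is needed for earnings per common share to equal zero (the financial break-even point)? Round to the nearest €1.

Preferred dividends are paid after tax, so their pre-tax equivalent is €351,000 ÷ (1 − 0.21) = €444,303.80.
EPS = 0 when EBIT covers interest plus the pre-tax preferred burden: €810,000 + €444,303.80 = €1,254,303.80.

€1,254,304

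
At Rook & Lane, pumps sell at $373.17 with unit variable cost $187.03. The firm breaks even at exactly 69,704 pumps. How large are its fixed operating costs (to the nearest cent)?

$12,974,702.56

Each unit contributes $373.17 − $187.03 = $186.14.
Since BE = FC / CM, FC = 69,704 × $186.14 = $12,974,702.56.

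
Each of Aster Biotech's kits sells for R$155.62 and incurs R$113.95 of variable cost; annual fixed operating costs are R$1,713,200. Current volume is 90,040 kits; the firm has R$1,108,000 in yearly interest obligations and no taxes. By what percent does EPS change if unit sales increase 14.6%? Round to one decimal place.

At 90,040 units, contribution = 90,040 × R$41.67 = R$3,751,966.80.
Operating income = contribution − fixed costs = R$3,751,966.80 − R$1,713,200 = R$2,038,766.80.
After interest of R$1,108,000.00, pre-tax earnings = R$930,766.80.
DCL = total CM / (EBIT − I) = R$3,751,966.80 / R$930,766.80 = 4.0310.
EPS therefore changes by 4.0310 × (+14.6%) = +58.9%.

+58.9%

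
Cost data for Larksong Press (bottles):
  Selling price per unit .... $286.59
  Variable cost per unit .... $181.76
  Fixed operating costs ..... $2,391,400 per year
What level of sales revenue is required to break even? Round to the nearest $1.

$6,537,740

CM per unit = $286.59 − $181.76 = $104.83; CM ratio = $104.83 / $286.59 = 0.3658.
Break-even revenue = fixed costs × price ÷ CM = $2,391,400 × $286.59 ÷ $104.83 = $6,537,740.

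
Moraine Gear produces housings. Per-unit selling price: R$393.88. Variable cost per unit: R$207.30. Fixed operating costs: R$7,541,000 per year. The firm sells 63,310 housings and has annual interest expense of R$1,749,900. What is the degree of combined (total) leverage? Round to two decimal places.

Contribution at this volume is 63,310 × R$186.58 = R$11,812,379.80.
Operating income = contribution − fixed costs = R$11,812,379.80 − R$7,541,000 = R$4,271,379.80. Interest = R$1,749,900.00.
DOL = R$11,812,379.80 ÷ R$4,271,379.80 = 2.7655; DFL = R$4,271,379.80 ÷ R$2,521,479.80 = 1.6940.
Combined leverage = 2.7655 × 1.6940 = 4.6848.

4.68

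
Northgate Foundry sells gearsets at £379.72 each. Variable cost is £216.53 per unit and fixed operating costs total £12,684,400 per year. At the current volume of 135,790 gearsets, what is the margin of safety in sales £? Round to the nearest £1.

£22,047,378

Each unit contributes £379.72 − £216.53 = £163.19. Break-even units = £12,684,400 ÷ £163.19 = 77,727.80; break-even revenue = 77,727.80 × £379.72 = £29,514,800.96.
Current sales = 135,790 × £379.72 = £51,562,178.80.
Margin of safety = £51,562,178.80 − £29,514,800.96 = £22,047,378.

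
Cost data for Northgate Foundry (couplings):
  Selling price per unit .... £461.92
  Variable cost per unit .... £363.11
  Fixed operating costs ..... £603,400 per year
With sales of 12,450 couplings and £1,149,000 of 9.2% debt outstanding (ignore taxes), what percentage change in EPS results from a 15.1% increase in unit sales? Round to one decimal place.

Total contribution margin = 12,450 × £98.81 = £1,230,184.50.
Operating income = contribution − fixed costs = £1,230,184.50 − £603,400 = £626,784.50.
After interest of £105,708.00, pre-tax earnings = £521,076.50.
DCL = total CM / (EBIT − I) = £1,230,184.50 / £521,076.50 = 2.3609.
EPS therefore changes by 2.3609 × (+15.1%) = +35.6%.

+35.6%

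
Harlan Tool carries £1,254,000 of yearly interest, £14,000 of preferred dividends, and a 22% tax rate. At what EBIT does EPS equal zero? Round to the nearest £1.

Preferred dividends are paid after tax, so their pre-tax equivalent is £14,000 ÷ (1 − 0.22) = £17,948.72.
Financial break-even EBIT = interest + D_p ÷ (1 − t) = £1,254,000 + £17,948.72 = £1,271,948.72.

£1,271,949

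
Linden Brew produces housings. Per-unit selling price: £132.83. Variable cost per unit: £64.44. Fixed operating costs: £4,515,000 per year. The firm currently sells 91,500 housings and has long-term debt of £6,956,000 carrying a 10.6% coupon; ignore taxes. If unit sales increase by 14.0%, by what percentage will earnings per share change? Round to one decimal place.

+87.1%

At 91,500 units, contribution = 91,500 × £68.39 = £6,257,685.00.
Operating income = contribution − fixed costs = £6,257,685.00 − £4,515,000 = £1,742,685.00.
After interest of £737,336.00, pre-tax earnings = £1,005,349.00.
DCL = total CM / (EBIT − I) = £6,257,685.00 / £1,005,349.00 = 6.2244.
EPS therefore changes by 6.2244 × (+14.0%) = +87.1%.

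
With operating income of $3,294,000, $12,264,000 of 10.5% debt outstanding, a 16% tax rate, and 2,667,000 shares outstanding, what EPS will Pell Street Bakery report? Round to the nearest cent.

$0.63

Interest = $1,287,720.00, so EBT = $3,294,000 − $1,287,720.00 = $2,006,280.00.
Net income = $2,006,280.00 × (1 − 0.16) = $1,685,275.20.
EPS = $1,685,275.20 ÷ 2,667,000 = $0.63.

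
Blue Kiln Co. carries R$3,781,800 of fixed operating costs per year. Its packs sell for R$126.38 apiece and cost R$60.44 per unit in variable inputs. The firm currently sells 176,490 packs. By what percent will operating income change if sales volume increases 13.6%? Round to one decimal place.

+20.1%

Total contribution margin = 176,490 × R$65.94 = R$11,637,750.60.
EBIT = R$11,637,750.60 − R$3,781,800 = R$7,855,950.60.
DOL = contribution ÷ EBIT = R$11,637,750.60 ÷ R$7,855,950.60 = 1.4814.
So EBIT moves 1.4814 × (+13.6%) = +20.1%.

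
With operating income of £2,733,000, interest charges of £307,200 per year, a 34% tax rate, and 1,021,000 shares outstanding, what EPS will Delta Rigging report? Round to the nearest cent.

£1.57

Pre-tax income = £2,733,000 − £307,200.00 = £2,425,800.00.
After tax at 34%: net income = £2,425,800.00 × 0.66 = £1,601,028.00.
Per share: £1,601,028.00 / 1,021,000 shares = £1.57.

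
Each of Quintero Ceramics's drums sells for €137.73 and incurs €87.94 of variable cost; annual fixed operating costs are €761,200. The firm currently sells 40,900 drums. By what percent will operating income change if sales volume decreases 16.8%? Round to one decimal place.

Contribution at this volume is 40,900 × €49.79 = €2,036,411.00.
Operating income = contribution − fixed costs = €2,036,411.00 − €761,200 = €1,275,211.00.
DOL = contribution ÷ EBIT = €2,036,411.00 ÷ €1,275,211.00 = 1.5969.
Operating income changes by 1.5969 × -16.8% = -26.8%.

-26.8%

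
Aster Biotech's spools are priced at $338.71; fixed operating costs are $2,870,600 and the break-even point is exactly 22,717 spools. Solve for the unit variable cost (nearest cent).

$212.35

Contribution per unit must be FC / Q = $2,870,600 / 22,717 = $126.3635.
Hence VC = price − CM = $338.71 − $126.3635 = $212.35.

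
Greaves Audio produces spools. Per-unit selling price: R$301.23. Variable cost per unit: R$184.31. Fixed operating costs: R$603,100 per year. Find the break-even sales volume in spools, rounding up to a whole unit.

Each unit contributes R$301.23 − R$184.31 = R$116.92.
Break-even Q = R$603,100 / R$116.92 = 5,158.23 → 5,159 spools.

5,159 spools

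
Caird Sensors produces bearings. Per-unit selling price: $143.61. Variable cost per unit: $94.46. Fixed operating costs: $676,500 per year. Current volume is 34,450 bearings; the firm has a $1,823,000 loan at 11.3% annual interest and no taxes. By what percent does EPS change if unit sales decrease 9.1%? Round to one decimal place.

At 34,450 units, contribution = 34,450 × $49.15 = $1,693,217.50.
Subtracting fixed costs: EBIT = $1,693,217.50 − $676,500 = $1,016,717.50.
Interest = $205,999.00, so EBIT − I = $810,718.50.
DCL = total CM / (EBIT − I) = $1,693,217.50 / $810,718.50 = 2.0885.
EPS therefore changes by 2.0885 × (-9.1%) = -19.0%.

-19.0%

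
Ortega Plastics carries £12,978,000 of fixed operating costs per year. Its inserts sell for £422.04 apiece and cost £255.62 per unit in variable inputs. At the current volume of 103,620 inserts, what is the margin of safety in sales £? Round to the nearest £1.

Each unit contributes £422.04 − £255.62 = £166.42. Break-even units = £12,978,000 ÷ £166.42 = 77,983.42; break-even revenue = 77,983.42 × £422.04 = £32,912,120.66.
Current sales = 103,620 × £422.04 = £43,731,784.80.
Margin of safety = £43,731,784.80 − £32,912,120.66 = £10,819,664.

£10,819,664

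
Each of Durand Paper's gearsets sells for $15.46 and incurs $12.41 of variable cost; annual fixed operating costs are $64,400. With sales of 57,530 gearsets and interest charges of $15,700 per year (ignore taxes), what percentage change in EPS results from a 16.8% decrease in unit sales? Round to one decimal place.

-30.9%

Total contribution margin = 57,530 × $3.05 = $175,466.50.
EBIT = $175,466.50 − $64,400 = $111,066.50.
Interest = $15,700.00, so EBIT − I = $95,366.50.
DCL = total CM / (EBIT − I) = $175,466.50 / $95,366.50 = 1.8399.
EPS therefore changes by 1.8399 × (-16.8%) = -30.9%.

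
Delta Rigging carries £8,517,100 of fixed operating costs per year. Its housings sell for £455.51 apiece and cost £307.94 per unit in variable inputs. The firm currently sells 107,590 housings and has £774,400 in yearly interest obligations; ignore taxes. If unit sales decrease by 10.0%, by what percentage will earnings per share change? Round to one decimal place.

At 107,590 units, contribution = 107,590 × £147.57 = £15,877,056.30.
Operating income = contribution − fixed costs = £15,877,056.30 − £8,517,100 = £7,359,956.30.
After interest of £774,400.00, pre-tax earnings = £6,585,556.30.
DCL = total CM / (EBIT − I) = £15,877,056.30 / £6,585,556.30 = 2.4109.
EPS therefore changes by 2.4109 × (-10.0%) = -24.1%.

-24.1%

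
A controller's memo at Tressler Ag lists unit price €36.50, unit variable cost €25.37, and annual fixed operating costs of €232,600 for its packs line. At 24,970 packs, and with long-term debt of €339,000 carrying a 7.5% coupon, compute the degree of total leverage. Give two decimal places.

13.97

Contribution at this volume is 24,970 × €11.13 = €277,916.10.
Operating income = contribution − fixed costs = €277,916.10 − €232,600 = €45,316.10. Interest = €25,425.00.
DOL = €277,916.10 ÷ €45,316.10 = 6.1328; DFL = €45,316.10 ÷ €19,891.10 = 2.2782.
Combined leverage = 6.1328 × 2.2782 = 13.9717.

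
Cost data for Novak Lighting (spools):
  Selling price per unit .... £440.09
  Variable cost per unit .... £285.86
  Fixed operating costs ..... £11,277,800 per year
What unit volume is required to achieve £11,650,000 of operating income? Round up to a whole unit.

148,660 spools

Unit CM = price − variable cost = £440.09 − £285.86 = £154.23.
Need Q such that Q × £154.23 − £11,277,800 = £11,650,000, i.e. Q = £22,927,800 / £154.23 = 148,659.79 → 148,660.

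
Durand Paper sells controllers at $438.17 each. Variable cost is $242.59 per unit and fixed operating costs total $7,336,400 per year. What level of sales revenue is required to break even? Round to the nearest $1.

$16,436,192

CM per unit = $438.17 − $242.59 = $195.58; CM ratio = $195.58 / $438.17 = 0.4464.
Break-even sales = FC ÷ CM ratio = $7,336,400 × $438.17 / $195.58 = $16,436,192.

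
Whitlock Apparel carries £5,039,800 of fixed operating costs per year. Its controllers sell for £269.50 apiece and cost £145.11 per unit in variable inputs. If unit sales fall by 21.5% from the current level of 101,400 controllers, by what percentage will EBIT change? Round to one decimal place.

Contribution at this volume is 101,400 × £124.39 = £12,613,146.00.
Operating income = contribution − fixed costs = £12,613,146.00 − £5,039,800 = £7,573,346.00.
So DOL = total CM / EBIT = £12,613,146.00 / £7,573,346.00 = 1.6655.
Operating income changes by 1.6655 × -21.5% = -35.8%.

-35.8%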